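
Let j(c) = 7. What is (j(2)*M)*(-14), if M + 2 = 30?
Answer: -2744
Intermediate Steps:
M = 28 (M = -2 + 30 = 28)
(j(2)*M)*(-14) = (7*28)*(-14) = 196*(-14) = -2744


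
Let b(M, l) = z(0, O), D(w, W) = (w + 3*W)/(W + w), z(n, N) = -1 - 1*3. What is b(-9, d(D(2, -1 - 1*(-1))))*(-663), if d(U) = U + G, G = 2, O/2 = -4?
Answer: 2652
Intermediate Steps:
O = -8 (O = 2*(-4) = -8)
z(n, N) = -4 (z(n, N) = -1 - 3 = -4)
D(w, W) = (w + 3*W)/(W + w)
d(U) = 2 + U (d(U) = U + 2 = 2 + U)
b(M, l) = -4
b(-9, d(D(2, -1 - 1*(-1))))*(-663) = -4*(-663) = 2652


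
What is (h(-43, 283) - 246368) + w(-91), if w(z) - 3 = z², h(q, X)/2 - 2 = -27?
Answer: -238134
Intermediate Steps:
h(q, X) = -50 (h(q, X) = 4 + 2*(-27) = 4 - 54 = -50)
w(z) = 3 + z²
(h(-43, 283) - 246368) + w(-91) = (-50 - 246368) + (3 + (-91)²) = -246418 + (3 + 8281) = -246418 + 8284 = -238134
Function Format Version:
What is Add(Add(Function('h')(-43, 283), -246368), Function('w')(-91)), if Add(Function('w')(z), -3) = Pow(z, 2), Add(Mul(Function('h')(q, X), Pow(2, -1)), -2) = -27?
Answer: -238134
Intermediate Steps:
Function('h')(q, X) = -50 (Function('h')(q, X) = Add(4, Mul(2, -27)) = Add(4, -54) = -50)
Function('w')(z) = Add(3, Pow(z, 2))
Add(Add(Function('h')(-43, 283), -246368), Function('w')(-91)) = Add(Add(-50, -246368), Add(3, Pow(-91, 2))) = Add(-246418, Add(3, 8281)) = Add(-246418, 8284) = -238134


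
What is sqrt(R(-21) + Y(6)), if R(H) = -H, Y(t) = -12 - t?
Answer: sqrt(3) ≈ 1.7320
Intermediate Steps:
sqrt(R(-21) + Y(6)) = sqrt(-1*(-21) + (-12 - 1*6)) = sqrt(21 + (-12 - 6)) = sqrt(21 - 18) = sqrt(3)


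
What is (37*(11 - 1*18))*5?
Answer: -1295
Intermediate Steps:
(37*(11 - 1*18))*5 = (37*(11 - 18))*5 = (37*(-7))*5 = -259*5 = -1295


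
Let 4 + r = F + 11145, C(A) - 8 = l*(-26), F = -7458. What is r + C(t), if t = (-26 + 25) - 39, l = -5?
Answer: 3821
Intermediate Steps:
t = -40 (t = -1 - 39 = -40)
C(A) = 138 (C(A) = 8 - 5*(-26) = 8 + 130 = 138)
r = 3683 (r = -4 + (-7458 + 11145) = -4 + 3687 = 3683)
r + C(t) = 3683 + 138 = 3821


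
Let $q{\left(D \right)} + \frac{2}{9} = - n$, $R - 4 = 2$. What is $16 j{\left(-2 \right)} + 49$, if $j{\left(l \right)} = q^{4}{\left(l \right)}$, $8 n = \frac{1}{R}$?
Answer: $\frac{1318319569}{26873856} \approx 49.056$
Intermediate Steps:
$R = 6$ ($R = 4 + 2 = 6$)
$n = \frac{1}{48}$ ($n = \frac{1}{8 \cdot 6} = \frac{1}{8} \cdot \frac{1}{6} = \frac{1}{48} \approx 0.020833$)
$q{\left(D \right)} = - \frac{35}{144}$ ($q{\left(D \right)} = - \frac{2}{9} - \frac{1}{48} = - \frac{35}{144}$)
$j{\left(l \right)} = \frac{1500625}{429981696}$ ($j{\left(l \right)} = \left(- \frac{35}{144}\right)^{4} = \frac{1500625}{429981696}$)
$16 j{\left(-2 \right)} + 49 = 16 \cdot \frac{1500625}{429981696} + 49 = \frac{1500625}{26873856} + 49 = \frac{1318319569}{26873856}$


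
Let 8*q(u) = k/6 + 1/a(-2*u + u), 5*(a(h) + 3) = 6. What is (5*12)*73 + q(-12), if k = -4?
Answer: 315349/72 ≈ 4379.8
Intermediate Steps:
a(h) = -9/5 (a(h) = -3 + (1/5)*6 = -3 + 6/5 = -9/5)
q(u) = -11/72 (q(u) = (-4/6 + 1/(-9/5))/8 = (-4*1/6 + 1*(-5/9))/8 = (-2/3 - 5/9)/8 = (1/8)*(-11/9) = -11/72)
(5*12)*73 + q(-12) = (5*12)*73 - 11/72 = 60*73 - 11/72 = 4380 - 11/72 = 315349/72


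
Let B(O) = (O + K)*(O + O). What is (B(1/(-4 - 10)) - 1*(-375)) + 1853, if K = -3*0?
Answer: 218345/98 ≈ 2228.0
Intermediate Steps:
K = 0
B(O) = 2*O² (B(O) = (O + 0)*(O + O) = O*(2*O) = 2*O²)
(B(1/(-4 - 10)) - 1*(-375)) + 1853 = (2*(1/(-4 - 10))² - 1*(-375)) + 1853 = (2*(1/(-14))² + 375) + 1853 = (2*(-1/14)² + 375) + 1853 = (2*(1/196) + 375) + 1853 = (1/98 + 375) + 1853 = 36751/98 + 1853 = 218345/98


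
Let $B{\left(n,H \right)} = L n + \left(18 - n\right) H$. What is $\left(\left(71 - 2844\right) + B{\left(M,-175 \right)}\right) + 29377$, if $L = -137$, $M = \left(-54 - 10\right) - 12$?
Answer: $20566$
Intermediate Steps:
$M = -76$ ($M = -64 - 12 = -76$)
$B{\left(n,H \right)} = - 137 n + H \left(18 - n\right)$ ($B{\left(n,H \right)} = - 137 n + \left(18 - n\right) H = - 137 n + H \left(18 - n\right)$)
$\left(\left(71 - 2844\right) + B{\left(M,-175 \right)}\right) + 29377 = \left(\left(71 - 2844\right) - \left(-7262 + 13300\right)\right) + 29377 = \left(\left(71 - 2844\right) - 6038\right) + 29377 = \left(-2773 - 6038\right) + 29377 = -8811 + 29377 = 20566$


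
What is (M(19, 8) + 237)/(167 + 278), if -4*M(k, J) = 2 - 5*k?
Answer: 1041/1780 ≈ 0.58483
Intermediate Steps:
M(k, J) = -½ + 5*k/4 (M(k, J) = -(2 - 5*k)/4 = -½ + 5*k/4)
(M(19, 8) + 237)/(167 + 278) = ((-½ + (5/4)*19) + 237)/(167 + 278) = ((-½ + 95/4) + 237)/445 = (93/4 + 237)*(1/445) = (1041/4)*(1/445) = 1041/1780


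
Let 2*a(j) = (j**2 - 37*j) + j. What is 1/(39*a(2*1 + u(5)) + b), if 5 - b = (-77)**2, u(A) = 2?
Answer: -1/8420 ≈ -0.00011876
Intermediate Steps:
a(j) = j**2/2 - 18*j (a(j) = ((j**2 - 37*j) + j)/2 = (j**2 - 36*j)/2 = j**2/2 - 18*j)
b = -5924 (b = 5 - 1*(-77)**2 = 5 - 1*5929 = 5 - 5929 = -5924)
1/(39*a(2*1 + u(5)) + b) = 1/(39*((2*1 + 2)*(-36 + (2*1 + 2))/2) - 5924) = 1/(39*((2 + 2)*(-36 + (2 + 2))/2) - 5924) = 1/(39*((1/2)*4*(-36 + 4)) - 5924) = 1/(39*((1/2)*4*(-32)) - 5924) = 1/(39*(-64) - 5924) = 1/(-2496 - 5924) = 1/(-8420) = -1/8420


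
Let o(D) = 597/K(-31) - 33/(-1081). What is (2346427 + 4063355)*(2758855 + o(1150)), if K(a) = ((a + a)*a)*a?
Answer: 569485818060895004769/32204071 ≈ 1.7684e+13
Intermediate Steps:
K(a) = 2*a**3 (K(a) = ((2*a)*a)*a = (2*a**2)*a = 2*a**3)
o(D) = 1320849/64408142 (o(D) = 597/((2*(-31)**3)) - 33/(-1081) = 597/((2*(-29791))) - 33*(-1/1081) = 597/(-59582) + 33/1081 = 597*(-1/59582) + 33/1081 = -597/59582 + 33/1081 = 1320849/64408142)
(2346427 + 4063355)*(2758855 + o(1150)) = (2346427 + 4063355)*(2758855 + 1320849/64408142) = 6409782*(177692725918259/64408142) = 569485818060895004769/32204071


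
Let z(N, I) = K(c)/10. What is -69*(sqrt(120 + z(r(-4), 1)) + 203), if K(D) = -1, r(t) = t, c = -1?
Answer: -14007 - 69*sqrt(11990)/10 ≈ -14763.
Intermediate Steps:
z(N, I) = -1/10
-69*(sqrt(120 + z(r(-4), 1)) + 203) = -69*(sqrt(120 - 1/10) + 203) = -69*(sqrt(1199/10) + 203) = -69*(sqrt(11990)/10 + 203) = -69*(203 + sqrt(11990)/10) = -14007 - 69*sqrt(11990)/10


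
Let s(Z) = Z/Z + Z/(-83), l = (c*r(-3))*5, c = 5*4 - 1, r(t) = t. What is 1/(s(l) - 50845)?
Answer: -83/4219767 ≈ -1.9669e-5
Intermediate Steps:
c = 19 (c = 20 - 1 = 19)
l = -285 (l = (19*(-3))*5 = -57*5 = -285)
s(Z) = 1 - Z/83 (s(Z) = 1 + Z*(-1/83) = 1 - Z/83)
1/(s(l) - 50845) = 1/((1 - 1/83*(-285)) - 50845) = 1/((1 + 285/83) - 50845) = 1/(368/83 - 50845) = 1/(-4219767/83) = -83/4219767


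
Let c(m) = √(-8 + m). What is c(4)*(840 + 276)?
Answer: 2232*I ≈ 2232.0*I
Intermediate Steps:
c(4)*(840 + 276) = √(-8 + 4)*(840 + 276) = √(-4)*1116 = (2*I)*1116 = 2232*I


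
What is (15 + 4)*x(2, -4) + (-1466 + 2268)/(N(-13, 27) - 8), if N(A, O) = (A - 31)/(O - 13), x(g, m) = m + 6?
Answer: -1325/39 ≈ -33.974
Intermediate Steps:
x(g, m) = 6 + m
N(A, O) = (-31 + A)/(-13 + O)
(15 + 4)*x(2, -4) + (-1466 + 2268)/(N(-13, 27) - 8) = (15 + 4)*(6 - 4) + (-1466 + 2268)/((-31 - 13)/(-13 + 27) - 8) = 19*2 + 802/(-44/14 - 8) = 38 + 802/((1/14)*(-44) - 8) = 38 + 802/(-22/7 - 8) = 38 + 802/(-78/7) = 38 + 802*(-7/78) = 38 - 2807/39 = -1325/39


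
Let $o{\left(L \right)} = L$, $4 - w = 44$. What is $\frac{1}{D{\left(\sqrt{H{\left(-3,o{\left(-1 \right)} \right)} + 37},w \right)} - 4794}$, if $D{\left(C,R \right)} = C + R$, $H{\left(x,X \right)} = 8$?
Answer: $- \frac{4834}{23367511} - \frac{3 \sqrt{5}}{23367511} \approx -0.00020716$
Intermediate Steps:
$w = -40$ ($w = 4 - 44 = -40$)
$\frac{1}{D{\left(\sqrt{H{\left(-3,o{\left(-1 \right)} \right)} + 37},w \right)} - 4794} = \frac{1}{\left(\sqrt{8 + 37} - 40\right) - 4794} = \frac{1}{\left(\sqrt{45} - 40\right) - 4794} = \frac{1}{\left(3 \sqrt{5} - 40\right) - 4794} = \frac{1}{\left(-40 + 3 \sqrt{5}\right) - 4794} = \frac{1}{-4834 + 3 \sqrt{5}}$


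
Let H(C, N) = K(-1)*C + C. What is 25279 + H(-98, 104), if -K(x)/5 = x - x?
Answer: 25181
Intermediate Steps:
K(x) = 0 (K(x) = -5*(x - x) = -5*0 = 0)
H(C, N) = C (H(C, N) = 0*C + C = 0 + C = C)
25279 + H(-98, 104) = 25279 - 98 = 25181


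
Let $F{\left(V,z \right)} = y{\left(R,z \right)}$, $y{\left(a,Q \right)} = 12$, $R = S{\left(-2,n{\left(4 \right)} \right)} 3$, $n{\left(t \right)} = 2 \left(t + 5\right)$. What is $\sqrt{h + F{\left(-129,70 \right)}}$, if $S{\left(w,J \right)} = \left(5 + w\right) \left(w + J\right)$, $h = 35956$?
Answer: $8 \sqrt{562} \approx 189.65$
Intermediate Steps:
$n{\left(t \right)} = 10 + 2 t$ ($n{\left(t \right)} = 2 \left(5 + t\right) = 10 + 2 t$)
$S{\left(w,J \right)} = \left(5 + w\right) \left(J + w\right)$
$R = 144$ ($R = \left(\left(-2\right)^{2} + 5 \left(10 + 2 \cdot 4\right) + 5 \left(-2\right) + \left(10 + 2 \cdot 4\right) \left(-2\right)\right) 3 = \left(4 + 5 \left(10 + 8\right) - 10 + \left(10 + 8\right) \left(-2\right)\right) 3 = \left(4 + 5 \cdot 18 - 10 + 18 \left(-2\right)\right) 3 = \left(4 + 90 - 10 - 36\right) 3 = 48 \cdot 3 = 144$)
$F{\left(V,z \right)} = 12$
$\sqrt{h + F{\left(-129,70 \right)}} = \sqrt{35956 + 12} = \sqrt{35968} = 8 \sqrt{562}$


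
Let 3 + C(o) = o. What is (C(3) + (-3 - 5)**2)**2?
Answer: 4096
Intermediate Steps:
C(o) = -3 + o
(C(3) + (-3 - 5)**2)**2 = ((-3 + 3) + (-3 - 5)**2)**2 = (0 + (-8)**2)**2 = (0 + 64)**2 = 64**2 = 4096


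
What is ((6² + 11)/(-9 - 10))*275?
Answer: -12925/19 ≈ -680.26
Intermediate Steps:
((6² + 11)/(-9 - 10))*275 = ((36 + 11)/(-19))*275 = (47*(-1/19))*275 = -47/19*275 = -12925/19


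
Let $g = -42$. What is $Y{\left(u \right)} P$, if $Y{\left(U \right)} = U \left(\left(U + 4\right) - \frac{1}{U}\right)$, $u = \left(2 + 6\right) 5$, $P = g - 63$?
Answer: $-184695$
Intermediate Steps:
$P = -105$ ($P = -42 - 63 = -105$)
$u = 40$ ($u = 8 \cdot 5 = 40$)
$Y{\left(U \right)} = U \left(4 + U - \frac{1}{U}\right)$ ($Y{\left(U \right)} = U \left(\left(4 + U\right) - \frac{1}{U}\right) = U \left(4 + U - \frac{1}{U}\right)$)
$Y{\left(u \right)} P = \left(-1 + 40^{2} + 4 \cdot 40\right) \left(-105\right) = \left(-1 + 1600 + 160\right) \left(-105\right) = 1759 \left(-105\right) = -184695$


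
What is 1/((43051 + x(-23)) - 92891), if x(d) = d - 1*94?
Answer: -1/49957 ≈ -2.0017e-5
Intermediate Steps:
x(d) = -94 + d (x(d) = d - 94 = -94 + d)
1/((43051 + x(-23)) - 92891) = 1/((43051 + (-94 - 23)) - 92891) = 1/((43051 - 117) - 92891) = 1/(42934 - 92891) = 1/(-49957) = -1/49957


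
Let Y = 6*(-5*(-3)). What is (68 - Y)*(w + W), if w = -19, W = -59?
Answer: 1716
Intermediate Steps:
Y = 90 (Y = 6*15 = 90)
(68 - Y)*(w + W) = (68 - 1*90)*(-19 - 59) = (68 - 90)*(-78) = -22*(-78) = 1716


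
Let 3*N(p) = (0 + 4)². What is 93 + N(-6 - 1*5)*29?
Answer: 743/3 ≈ 247.67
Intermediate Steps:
N(p) = 16/3 (N(p) = (0 + 4)²/3 = (⅓)*4² = (⅓)*16 = 16/3)
93 + N(-6 - 1*5)*29 = 93 + (16/3)*29 = 93 + 464/3 = 743/3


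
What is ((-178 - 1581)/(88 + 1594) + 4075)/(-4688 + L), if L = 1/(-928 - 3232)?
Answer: -14252973280/16401250121 ≈ -0.86902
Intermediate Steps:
L = -1/4160 (L = 1/(-4160) = -1/4160 ≈ -0.00024038)
((-178 - 1581)/(88 + 1594) + 4075)/(-4688 + L) = ((-178 - 1581)/(88 + 1594) + 4075)/(-4688 - 1/4160) = (-1759/1682 + 4075)/(-19502081/4160) = (-1759*1/1682 + 4075)*(-4160/19502081) = (-1759/1682 + 4075)*(-4160/19502081) = (6852391/1682)*(-4160/19502081) = -14252973280/16401250121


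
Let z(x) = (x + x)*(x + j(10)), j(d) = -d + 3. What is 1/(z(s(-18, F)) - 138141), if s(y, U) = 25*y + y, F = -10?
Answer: 1/306459 ≈ 3.2631e-6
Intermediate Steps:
j(d) = 3 - d
s(y, U) = 26*y
z(x) = 2*x*(-7 + x) (z(x) = (x + x)*(x + (3 - 1*10)) = (2*x)*(x + (3 - 10)) = (2*x)*(x - 7) = (2*x)*(-7 + x) = 2*x*(-7 + x))
1/(z(s(-18, F)) - 138141) = 1/(2*(26*(-18))*(-7 + 26*(-18)) - 138141) = 1/(2*(-468)*(-7 - 468) - 138141) = 1/(2*(-468)*(-475) - 138141) = 1/(444600 - 138141) = 1/306459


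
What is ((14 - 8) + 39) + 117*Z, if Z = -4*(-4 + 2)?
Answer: 981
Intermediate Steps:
Z = 8 (Z = -4*(-2) = 8)
((14 - 8) + 39) + 117*Z = ((14 - 8) + 39) + 117*8 = (6 + 39) + 936 = 45 + 936 = 981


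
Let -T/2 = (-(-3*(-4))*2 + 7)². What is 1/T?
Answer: -1/578 ≈ -0.0017301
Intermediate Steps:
T = -578 (T = -2*(-(-3*(-4))*2 + 7)² = -2*(-12*2 + 7)² = -2*(-1*24 + 7)² = -2*(-24 + 7)² = -2*(-17)² = -2*289 = -578)
1/T = 1/(-578) = -1/578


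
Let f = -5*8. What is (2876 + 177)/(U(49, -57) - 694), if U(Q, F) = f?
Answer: -3053/734 ≈ -4.1594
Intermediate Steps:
f = -40
U(Q, F) = -40
(2876 + 177)/(U(49, -57) - 694) = (2876 + 177)/(-40 - 694) = 3053/(-734) = 3053*(-1/734) = -3053/734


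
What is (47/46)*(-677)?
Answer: -31819/46 ≈ -691.72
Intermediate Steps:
(47/46)*(-677) = -31819/46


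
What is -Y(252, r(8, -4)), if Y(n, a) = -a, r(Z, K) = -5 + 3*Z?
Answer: 19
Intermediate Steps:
-Y(252, r(8, -4)) = -(-1)*(-5 + 3*8) = -(-1)*(-5 + 24) = -(-1)*19 = -1*(-19) = 19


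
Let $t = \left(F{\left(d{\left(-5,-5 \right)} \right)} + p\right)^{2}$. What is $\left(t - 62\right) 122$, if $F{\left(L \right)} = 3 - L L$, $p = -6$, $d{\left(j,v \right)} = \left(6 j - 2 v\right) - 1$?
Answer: $24043028$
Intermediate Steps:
$d{\left(j,v \right)} = -1 - 2 v + 6 j$ ($d{\left(j,v \right)} = \left(- 2 v + 6 j\right) - 1 = -1 - 2 v + 6 j$)
$F{\left(L \right)} = 3 - L^{2}$
$t = 197136$ ($t = \left(\left(3 - \left(-1 - -10 + 6 \left(-5\right)\right)^{2}\right) - 6\right)^{2} = \left(\left(3 - \left(-1 + 10 - 30\right)^{2}\right) - 6\right)^{2} = \left(\left(3 - \left(-21\right)^{2}\right) - 6\right)^{2} = \left(\left(3 - 441\right) - 6\right)^{2} = \left(-438 - 6\right)^{2} = \left(-444\right)^{2} = 197136$)
$\left(t - 62\right) 122 = \left(197136 - 62\right) 122 = 197074 \cdot 122 = 24043028$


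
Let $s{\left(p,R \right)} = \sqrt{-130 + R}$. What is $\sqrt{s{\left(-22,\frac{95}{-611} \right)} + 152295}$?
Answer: $\frac{\sqrt{56854921695 + 3055 i \sqrt{1943591}}}{611} \approx 390.25 + 0.014617 i$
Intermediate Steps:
$\sqrt{s{\left(-22,\frac{95}{-611} \right)} + 152295} = \sqrt{\sqrt{-130 + \frac{95}{-611}} + 152295} = \sqrt{\sqrt{-130 + 95 \left(- \frac{1}{611}\right)} + 152295} = \sqrt{\sqrt{-130 - \frac{95}{611}} + 152295} = \sqrt{\sqrt{- \frac{79525}{611}} + 152295} = \sqrt{\frac{5 i \sqrt{1943591}}{611} + 152295} = \sqrt{152295 + \frac{5 i \sqrt{1943591}}{611}}$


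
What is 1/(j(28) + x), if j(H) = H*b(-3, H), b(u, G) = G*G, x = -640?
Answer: 1/21312 ≈ 4.6922e-5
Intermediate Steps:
b(u, G) = G²
j(H) = H³ (j(H) = H*H² = H³)
1/(j(28) + x) = 1/(28³ - 640) = 1/(21952 - 640) = 1/21312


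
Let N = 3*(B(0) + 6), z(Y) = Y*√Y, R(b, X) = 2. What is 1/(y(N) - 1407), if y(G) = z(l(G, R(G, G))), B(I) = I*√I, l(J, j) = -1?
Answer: -1407/1979650 + I/1979650 ≈ -0.00071073 + 5.0514e-7*I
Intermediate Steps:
B(I) = I^(3/2)
z(Y) = Y^(3/2)
N = 18 (N = 3*(0^(3/2) + 6) = 3*(0 + 6) = 3*6 = 18)
y(G) = -I (y(G) = (-1)^(3/2) = -I)
1/(y(N) - 1407) = 1/(-I - 1407) = 1/(-1407 - I) = (-1407 + I)/1979650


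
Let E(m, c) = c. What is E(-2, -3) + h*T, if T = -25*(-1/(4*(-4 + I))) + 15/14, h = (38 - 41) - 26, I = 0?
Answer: 1259/112 ≈ 11.241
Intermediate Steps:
h = -29 (h = -3 - 26 = -29)
T = -55/112 (T = -25*(-1/(4*(-4 + 0))) + 15/14 = -25/((-4*(-4))) + 15*(1/14) = -25/16 + 15/14 = -55/112 ≈ -0.49107)
E(-2, -3) + h*T = -3 - 29*(-55/112) = -3 + 1595/112 = 1259/112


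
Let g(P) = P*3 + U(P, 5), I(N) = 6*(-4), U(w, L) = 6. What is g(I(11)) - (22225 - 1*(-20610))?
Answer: -42901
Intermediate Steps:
I(N) = -24
g(P) = 6 + 3*P (g(P) = P*3 + 6 = 3*P + 6 = 6 + 3*P)
g(I(11)) - (22225 - 1*(-20610)) = (6 + 3*(-24)) - (22225 - 1*(-20610)) = (6 - 72) - (22225 + 20610) = -66 - 1*42835 = -66 - 42835 = -42901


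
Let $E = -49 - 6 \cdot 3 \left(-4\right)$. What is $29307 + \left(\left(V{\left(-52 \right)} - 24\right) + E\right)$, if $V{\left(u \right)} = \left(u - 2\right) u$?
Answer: $32114$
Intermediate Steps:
$V{\left(u \right)} = u \left(-2 + u\right)$ ($V{\left(u \right)} = \left(-2 + u\right) u = u \left(-2 + u\right)$)
$E = 23$ ($E = -49 - -72 = -49 + 72 = 23$)
$29307 + \left(\left(V{\left(-52 \right)} - 24\right) + E\right) = 29307 - \left(1 + 52 \left(-2 - 52\right)\right) = 29307 + \left(\left(\left(-52\right) \left(-54\right) - 24\right) + 23\right) = 29307 + \left(\left(2808 - 24\right) + 23\right) = 29307 + \left(2784 + 23\right) = 29307 + 2807 = 32114$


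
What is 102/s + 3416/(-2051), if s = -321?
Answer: -62178/31351 ≈ -1.9833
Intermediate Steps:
102/s + 3416/(-2051) = 102/(-321) + 3416/(-2051) = 102*(-1/321) + 3416*(-1/2051) = -34/107 - 488/293 = -62178/31351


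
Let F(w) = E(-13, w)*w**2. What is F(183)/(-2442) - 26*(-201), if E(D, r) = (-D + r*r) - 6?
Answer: -184830942/407 ≈ -4.5413e+5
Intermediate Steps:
E(D, r) = -6 + r**2 - D (E(D, r) = (-D + r**2) - 6 = (r**2 - D) - 6 = -6 + r**2 - D)
F(w) = w**2*(7 + w**2) (F(w) = (-6 + w**2 - 1*(-13))*w**2 = (-6 + w**2 + 13)*w**2 = (7 + w**2)*w**2 = w**2*(7 + w**2))
F(183)/(-2442) - 26*(-201) = (183**2*(7 + 183**2))/(-2442) - 26*(-201) = (33489*(7 + 33489))*(-1/2442) - 1*(-5226) = (33489*33496)*(-1/2442) + 5226 = 1121747544*(-1/2442) + 5226 = -186957924/407 + 5226 = -184830942/407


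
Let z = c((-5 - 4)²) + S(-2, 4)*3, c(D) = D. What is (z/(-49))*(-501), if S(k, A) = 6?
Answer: 49599/49 ≈ 1012.2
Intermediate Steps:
z = 99 (z = (-5 - 4)² + 6*3 = (-9)² + 18 = 81 + 18 = 99)
(z/(-49))*(-501) = (99/(-49))*(-501) = (99*(-1/49))*(-501) = -99/49*(-501) = 49599/49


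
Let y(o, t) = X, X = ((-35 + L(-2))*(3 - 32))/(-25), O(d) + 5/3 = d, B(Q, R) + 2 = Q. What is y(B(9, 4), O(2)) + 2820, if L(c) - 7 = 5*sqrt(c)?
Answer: 69688/25 + 29*I*sqrt(2)/5 ≈ 2787.5 + 8.2024*I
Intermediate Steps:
B(Q, R) = -2 + Q
L(c) = 7 + 5*sqrt(c)
O(d) = -5/3 + d
X = -812/25 + 29*I*sqrt(2)/5 (X = ((-35 + (7 + 5*sqrt(-2)))*(3 - 32))/(-25) = ((-35 + (7 + 5*(I*sqrt(2))))*(-29))*(-1/25) = ((-35 + (7 + 5*I*sqrt(2)))*(-29))*(-1/25) = ((-28 + 5*I*sqrt(2))*(-29))*(-1/25) = (812 - 145*I*sqrt(2))*(-1/25) = -812/25 + 29*I*sqrt(2)/5 ≈ -32.48 + 8.2024*I)
y(o, t) = -812/25 + 29*I*sqrt(2)/5
y(B(9, 4), O(2)) + 2820 = (-812/25 + 29*I*sqrt(2)/5) + 2820 = 69688/25 + 29*I*sqrt(2)/5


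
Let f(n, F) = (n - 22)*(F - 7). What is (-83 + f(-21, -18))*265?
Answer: 262880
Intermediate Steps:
f(n, F) = (-22 + n)*(-7 + F)
(-83 + f(-21, -18))*265 = (-83 + (154 - 22*(-18) - 7*(-21) - 18*(-21)))*265 = (-83 + (154 + 396 + 147 + 378))*265 = (-83 + 1075)*265 = 992*265 = 262880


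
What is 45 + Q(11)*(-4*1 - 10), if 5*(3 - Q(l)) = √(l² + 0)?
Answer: 169/5 ≈ 33.800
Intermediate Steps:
Q(l) = 3 - √(l²)/5 (Q(l) = 3 - √(l² + 0)/5 = 3 - √(l²)/5)
45 + Q(11)*(-4*1 - 10) = 45 + (3 - √(11²)/5)*(-4*1 - 10) = 45 + (3 - √121/5)*(-4 - 10) = 45 + (3 - ⅕*11)*(-14) = 45 + (3 - 11/5)*(-14) = 45 + (⅘)*(-14) = 45 - 56/5 = 169/5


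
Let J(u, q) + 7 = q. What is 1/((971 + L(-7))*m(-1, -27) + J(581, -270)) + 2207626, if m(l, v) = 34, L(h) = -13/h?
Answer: 506873137233/229601 ≈ 2.2076e+6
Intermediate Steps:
J(u, q) = -7 + q
1/((971 + L(-7))*m(-1, -27) + J(581, -270)) + 2207626 = 1/((971 - 13/(-7))*34 + (-7 - 270)) + 2207626 = 1/((971 - 13*(-⅐))*34 - 277) + 2207626 = 1/((971 + 13/7)*34 - 277) + 2207626 = 1/((6810/7)*34 - 277) + 2207626 = 1/(231540/7 - 277) + 2207626 = 1/(229601/7) + 2207626 = 7/229601 + 2207626 = 506873137233/229601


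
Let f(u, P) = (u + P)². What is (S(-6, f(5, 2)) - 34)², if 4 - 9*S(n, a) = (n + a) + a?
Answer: 155236/81 ≈ 1916.5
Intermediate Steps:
f(u, P) = (P + u)²
S(n, a) = 4/9 - 2*a/9 - n/9 (S(n, a) = 4/9 - ((n + a) + a)/9 = 4/9 - ((a + n) + a)/9 = 4/9 - (n + 2*a)/9 = 4/9 + (-2*a/9 - n/9) = 4/9 - 2*a/9 - n/9)
(S(-6, f(5, 2)) - 34)² = ((4/9 - 2*(2 + 5)²/9 - ⅑*(-6)) - 34)² = ((4/9 - 2/9*7² + ⅔) - 34)² = ((4/9 - 2/9*49 + ⅔) - 34)² = ((4/9 - 98/9 + ⅔) - 34)² = (-88/9 - 34)² = (-394/9)² = 155236/81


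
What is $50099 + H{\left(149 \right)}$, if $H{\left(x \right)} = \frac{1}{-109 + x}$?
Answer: $\frac{2003961}{40} \approx 50099.0$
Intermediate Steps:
$50099 + H{\left(149 \right)} = 50099 + \frac{1}{-109 + 149} = 50099 + \frac{1}{40} = \frac{2003961}{40}$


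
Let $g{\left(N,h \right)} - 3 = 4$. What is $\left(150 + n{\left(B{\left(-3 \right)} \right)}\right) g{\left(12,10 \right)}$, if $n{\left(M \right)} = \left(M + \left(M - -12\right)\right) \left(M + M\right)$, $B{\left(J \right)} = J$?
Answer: $798$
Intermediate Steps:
$n{\left(M \right)} = 2 M \left(12 + 2 M\right)$ ($n{\left(M \right)} = \left(M + \left(M + 12\right)\right) 2 M = \left(M + \left(12 + M\right)\right) 2 M = \left(12 + 2 M\right) 2 M = 2 M \left(12 + 2 M\right)$)
$g{\left(N,h \right)} = 7$ ($g{\left(N,h \right)} = 3 + 4 = 7$)
$\left(150 + n{\left(B{\left(-3 \right)} \right)}\right) g{\left(12,10 \right)} = \left(150 + 4 \left(-3\right) \left(6 - 3\right)\right) 7 = \left(150 + 4 \left(-3\right) 3\right) 7 = \left(150 - 36\right) 7 = 114 \cdot 7 = 798$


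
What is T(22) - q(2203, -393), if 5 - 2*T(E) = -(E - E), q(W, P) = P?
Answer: 791/2 ≈ 395.50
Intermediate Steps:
T(E) = 5/2 (T(E) = 5/2 - (-1)*(E - E)/2 = 5/2 - (-1)*0/2 = 5/2 - ½*0 = 5/2 + 0 = 5/2)
T(22) - q(2203, -393) = 5/2 - 1*(-393) = 5/2 + 393 = 791/2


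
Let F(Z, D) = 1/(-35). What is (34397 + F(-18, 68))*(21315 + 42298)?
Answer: 76583309022/35 ≈ 2.1881e+9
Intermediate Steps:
F(Z, D) = -1/35
(34397 + F(-18, 68))*(21315 + 42298) = (34397 - 1/35)*(21315 + 42298) = (1203894/35)*63613 = 76583309022/35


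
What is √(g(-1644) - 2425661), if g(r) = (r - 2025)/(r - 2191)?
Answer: I*√35674728030110/3835 ≈ 1557.5*I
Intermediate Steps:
g(r) = (-2025 + r)/(-2191 + r)
√(g(-1644) - 2425661) = √((-2025 - 1644)/(-2191 - 1644) - 2425661) = √(-3669/(-3835) - 2425661) = √(-1/3835*(-3669) - 2425661) = √(3669/3835 - 2425661) = √(-9302406266/3835) = I*√35674728030110/3835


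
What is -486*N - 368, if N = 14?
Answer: -7172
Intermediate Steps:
-486*N - 368 = -486*14 - 368 = -6804 - 368 = -7172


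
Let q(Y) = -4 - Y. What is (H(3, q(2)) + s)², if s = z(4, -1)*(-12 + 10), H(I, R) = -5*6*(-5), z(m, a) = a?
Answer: 23104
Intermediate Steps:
H(I, R) = 150 (H(I, R) = -30*(-5) = 150)
s = 2 (s = -(-12 + 10) = -1*(-2) = 2)
(H(3, q(2)) + s)² = (150 + 2)² = 152² = 23104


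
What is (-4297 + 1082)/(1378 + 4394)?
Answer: -3215/5772 ≈ -0.55700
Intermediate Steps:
(-4297 + 1082)/(1378 + 4394) = -3215/5772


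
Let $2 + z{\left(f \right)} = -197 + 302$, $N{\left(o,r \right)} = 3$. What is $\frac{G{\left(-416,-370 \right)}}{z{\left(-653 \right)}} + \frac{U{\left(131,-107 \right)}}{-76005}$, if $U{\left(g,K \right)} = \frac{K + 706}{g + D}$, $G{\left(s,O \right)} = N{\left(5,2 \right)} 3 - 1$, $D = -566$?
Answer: $\frac{264559097}{3405404025} \approx 0.077688$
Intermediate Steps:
$G{\left(s,O \right)} = 8$ ($G{\left(s,O \right)} = 3 \cdot 3 - 1 = 9 - 1 = 8$)
$z{\left(f \right)} = 103$ ($z{\left(f \right)} = -2 + \left(-197 + 302\right) = -2 + 105 = 103$)
$U{\left(g,K \right)} = \frac{706 + K}{-566 + g}$ ($U{\left(g,K \right)} = \frac{K + 706}{g - 566} = \frac{706 + K}{-566 + g}$)
$\frac{G{\left(-416,-370 \right)}}{z{\left(-653 \right)}} + \frac{U{\left(131,-107 \right)}}{-76005} = \frac{8}{103} + \frac{\frac{1}{-566 + 131} \left(706 - 107\right)}{-76005} = 8 \cdot \frac{1}{103} + \frac{1}{-435} \cdot 599 \left(- \frac{1}{76005}\right) = \frac{8}{103} + \left(- \frac{1}{435}\right) 599 \left(- \frac{1}{76005}\right) = \frac{8}{103} - - \frac{599}{33062175} = \frac{8}{103} + \frac{599}{33062175} = \frac{264559097}{3405404025}$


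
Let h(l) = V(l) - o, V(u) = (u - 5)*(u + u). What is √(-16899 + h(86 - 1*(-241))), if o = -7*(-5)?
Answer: √193654 ≈ 440.06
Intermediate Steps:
o = 35
V(u) = 2*u*(-5 + u) (V(u) = (-5 + u)*(2*u) = 2*u*(-5 + u))
h(l) = -35 + 2*l*(-5 + l) (h(l) = 2*l*(-5 + l) - 1*35 = 2*l*(-5 + l) - 35 = -35 + 2*l*(-5 + l))
√(-16899 + h(86 - 1*(-241))) = √(-16899 + (-35 + 2*(86 - 1*(-241))*(-5 + (86 - 1*(-241))))) = √(-16899 + (-35 + 2*(86 + 241)*(-5 + (86 + 241)))) = √(-16899 + (-35 + 2*327*(-5 + 327))) = √(-16899 + (-35 + 2*327*322)) = √(-16899 + (-35 + 210588)) = √(-16899 + 210553) = √193654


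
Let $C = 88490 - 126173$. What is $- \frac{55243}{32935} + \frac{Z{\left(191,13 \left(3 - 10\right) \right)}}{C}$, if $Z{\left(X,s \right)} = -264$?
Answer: $- \frac{691009043}{413696535} \approx -1.6703$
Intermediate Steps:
$C = -37683$ ($C = 88490 - 126173 = -37683$)
$- \frac{55243}{32935} + \frac{Z{\left(191,13 \left(3 - 10\right) \right)}}{C} = - \frac{55243}{32935} - \frac{264}{-37683} = \left(-55243\right) \frac{1}{32935} - - \frac{88}{12561} = - \frac{55243}{32935} + \frac{88}{12561} = - \frac{691009043}{413696535}$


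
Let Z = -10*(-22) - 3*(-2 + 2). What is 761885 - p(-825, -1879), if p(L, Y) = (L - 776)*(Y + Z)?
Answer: -1894174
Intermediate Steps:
Z = 220 (Z = 220 - 3*0 = 220 + 0 = 220)
p(L, Y) = (-776 + L)*(220 + Y) (p(L, Y) = (L - 776)*(Y + 220) = (-776 + L)*(220 + Y))
761885 - p(-825, -1879) = 761885 - (-170720 - 776*(-1879) + 220*(-825) - 825*(-1879)) = 761885 - (-170720 + 1458104 - 181500 + 1550175) = 761885 - 1*2656059 = 761885 - 2656059 = -1894174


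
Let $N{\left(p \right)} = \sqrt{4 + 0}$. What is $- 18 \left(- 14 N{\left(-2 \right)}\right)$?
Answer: $504$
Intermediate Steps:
$N{\left(p \right)} = 2$ ($N{\left(p \right)} = \sqrt{4} = 2$)
$- 18 \left(- 14 N{\left(-2 \right)}\right) = - 18 \left(\left(-14\right) 2\right) = \left(-18\right) \left(-28\right) = 504$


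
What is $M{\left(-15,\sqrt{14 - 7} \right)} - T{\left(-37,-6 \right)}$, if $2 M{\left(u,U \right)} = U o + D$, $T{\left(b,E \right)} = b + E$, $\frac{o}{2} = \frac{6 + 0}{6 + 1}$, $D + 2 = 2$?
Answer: $43 + \frac{6 \sqrt{7}}{7} \approx 45.268$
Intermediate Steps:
$D = 0$ ($D = -2 + 2 = 0$)
$o = \frac{12}{7}$ ($o = 2 \frac{6 + 0}{6 + 1} = 2 \cdot \frac{6}{7} = \frac{12}{7} \approx 1.7143$)
$T{\left(b,E \right)} = E + b$
$M{\left(u,U \right)} = \frac{6 U}{7}$ ($M{\left(u,U \right)} = \frac{U \frac{12}{7} + 0}{2} = \frac{\frac{12 U}{7} + 0}{2} = \frac{\frac{12}{7} U}{2} = \frac{6 U}{7}$)
$M{\left(-15,\sqrt{14 - 7} \right)} - T{\left(-37,-6 \right)} = \frac{6 \sqrt{14 - 7}}{7} - \left(-6 - 37\right) = \frac{6 \sqrt{7}}{7} - -43 = \frac{6 \sqrt{7}}{7} + 43 = 43 + \frac{6 \sqrt{7}}{7}$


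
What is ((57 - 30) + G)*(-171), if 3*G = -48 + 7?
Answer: -2280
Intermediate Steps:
G = -41/3 (G = (-48 + 7)/3 = (⅓)*(-41) = -41/3 ≈ -13.667)
((57 - 30) + G)*(-171) = ((57 - 30) - 41/3)*(-171) = (27 - 41/3)*(-171) = (40/3)*(-171) = -2280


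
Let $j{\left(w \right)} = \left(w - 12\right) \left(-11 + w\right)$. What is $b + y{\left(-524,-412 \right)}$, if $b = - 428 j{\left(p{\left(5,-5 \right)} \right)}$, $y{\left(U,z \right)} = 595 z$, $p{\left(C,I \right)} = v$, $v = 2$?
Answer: $-283660$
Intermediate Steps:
$p{\left(C,I \right)} = 2$
$j{\left(w \right)} = \left(-12 + w\right) \left(-11 + w\right)$
$b = -38520$ ($b = - 428 \left(132 + 2^{2} - 46\right) = - 428 \left(132 + 4 - 46\right) = \left(-428\right) 90 = -38520$)
$b + y{\left(-524,-412 \right)} = -38520 + 595 \left(-412\right) = -38520 - 245140 = -283660$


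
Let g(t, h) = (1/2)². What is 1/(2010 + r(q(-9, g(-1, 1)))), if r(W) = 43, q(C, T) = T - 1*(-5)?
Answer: 1/2053 ≈ 0.00048709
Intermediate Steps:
g(t, h) = ¼ (g(t, h) = (½)² = ¼)
q(C, T) = 5 + T (q(C, T) = T + 5 = 5 + T)
1/(2010 + r(q(-9, g(-1, 1)))) = 1/(2010 + 43) = 1/2053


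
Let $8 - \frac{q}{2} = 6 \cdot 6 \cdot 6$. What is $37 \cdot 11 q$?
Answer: $-169312$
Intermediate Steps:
$q = -416$ ($q = 16 - 2 \cdot 6 \cdot 6 \cdot 6 = 16 - 2 \cdot 36 \cdot 6 = 16 - 432 = -416$)
$37 \cdot 11 q = 37 \cdot 11 \left(-416\right) = 407 \left(-416\right) = -169312$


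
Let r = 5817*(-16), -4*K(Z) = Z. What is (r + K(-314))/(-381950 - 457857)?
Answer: 185987/1679614 ≈ 0.11073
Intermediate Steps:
K(Z) = -Z/4
r = -93072
(r + K(-314))/(-381950 - 457857) = (-93072 - ¼*(-314))/(-381950 - 457857) = (-93072 + 157/2)/(-839807) = -185987/2*(-1/839807) = 185987/1679614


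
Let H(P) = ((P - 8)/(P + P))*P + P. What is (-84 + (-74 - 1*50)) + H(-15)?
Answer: -469/2 ≈ -234.50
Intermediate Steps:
H(P) = -4 + 3*P/2 (H(P) = ((-8 + P)/((2*P)))*P + P = ((-8 + P)*(1/(2*P)))*P + P = ((-8 + P)/(2*P))*P + P = (-4 + P/2) + P = -4 + 3*P/2)
(-84 + (-74 - 1*50)) + H(-15) = (-84 + (-74 - 1*50)) + (-4 + (3/2)*(-15)) = (-84 + (-74 - 50)) + (-4 - 45/2) = (-84 - 124) - 53/2 = -208 - 53/2 = -469/2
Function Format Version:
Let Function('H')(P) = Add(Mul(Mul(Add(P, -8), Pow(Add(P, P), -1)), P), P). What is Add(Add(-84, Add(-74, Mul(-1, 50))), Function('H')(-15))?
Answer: Rational(-469, 2) ≈ -234.50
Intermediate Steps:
Function('H')(P) = Add(-4, Mul(Rational(3, 2), P)) (Function('H')(P) = Add(Mul(Mul(Add(-8, P), Pow(Mul(2, P), -1)), P), P) = Add(Mul(Mul(Add(-8, P), Mul(Rational(1, 2), Pow(P, -1))), P), P) = Add(Mul(Mul(Rational(1, 2), Pow(P, -1), Add(-8, P)), P), P) = Add(Add(-4, Mul(Rational(1, 2), P)), P) = Add(-4, Mul(Rational(3, 2), P)))
Add(Add(-84, Add(-74, Mul(-1, 50))), Function('H')(-15)) = Add(Add(-84, Add(-74, Mul(-1, 50))), Add(-4, Mul(Rational(3, 2), -15))) = Add(Add(-84, Add(-74, -50)), Add(-4, Rational(-45, 2))) = Add(Add(-84, -124), Rational(-53, 2)) = Add(-208, Rational(-53, 2)) = Rational(-469, 2)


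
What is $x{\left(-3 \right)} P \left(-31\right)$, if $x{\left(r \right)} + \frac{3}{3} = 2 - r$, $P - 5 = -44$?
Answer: $4836$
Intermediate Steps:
$P = -39$ ($P = 5 - 44 = -39$)
$x{\left(r \right)} = 1 - r$ ($x{\left(r \right)} = -1 - \left(-2 + r\right) = 1 - r$)
$x{\left(-3 \right)} P \left(-31\right) = \left(1 - -3\right) \left(-39\right) \left(-31\right) = \left(1 + 3\right) \left(-39\right) \left(-31\right) = 4 \left(-39\right) \left(-31\right) = \left(-156\right) \left(-31\right) = 4836$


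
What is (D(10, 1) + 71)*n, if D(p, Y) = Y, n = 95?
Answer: 6840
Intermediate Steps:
(D(10, 1) + 71)*n = (1 + 71)*95 = 72*95 = 6840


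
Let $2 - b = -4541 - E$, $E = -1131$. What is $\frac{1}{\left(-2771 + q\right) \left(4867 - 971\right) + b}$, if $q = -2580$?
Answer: $- \frac{1}{20844084} \approx -4.7975 \cdot 10^{-8}$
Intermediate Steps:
$b = 3412$ ($b = 2 - \left(-4541 - -1131\right) = 2 - \left(-4541 + 1131\right) = 2 - -3410 = 2 + 3410 = 3412$)
$\frac{1}{\left(-2771 + q\right) \left(4867 - 971\right) + b} = \frac{1}{\left(-2771 - 2580\right) \left(4867 - 971\right) + 3412} = \frac{1}{\left(-5351\right) 3896 + 3412} = \frac{1}{-20847496 + 3412} = \frac{1}{-20844084} = - \frac{1}{20844084}$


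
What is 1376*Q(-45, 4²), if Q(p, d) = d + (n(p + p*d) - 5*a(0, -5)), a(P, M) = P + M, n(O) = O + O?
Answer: -2048864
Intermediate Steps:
n(O) = 2*O
a(P, M) = M + P
Q(p, d) = 25 + d + 2*p + 2*d*p (Q(p, d) = d + (2*(p + p*d) - 5*(-5 + 0)) = d + (2*(p + d*p) - 5*(-5)) = d + ((2*p + 2*d*p) + 25) = d + (25 + 2*p + 2*d*p) = 25 + d + 2*p + 2*d*p)
1376*Q(-45, 4²) = 1376*(25 + 4² + 2*(-45)*(1 + 4²)) = 1376*(25 + 16 + 2*(-45)*(1 + 16)) = 1376*(25 + 16 + 2*(-45)*17) = 1376*(25 + 16 - 1530) = 1376*(-1489) = -2048864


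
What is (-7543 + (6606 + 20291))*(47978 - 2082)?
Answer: 888271184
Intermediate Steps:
(-7543 + (6606 + 20291))*(47978 - 2082) = (-7543 + 26897)*45896 = 19354*45896 = 888271184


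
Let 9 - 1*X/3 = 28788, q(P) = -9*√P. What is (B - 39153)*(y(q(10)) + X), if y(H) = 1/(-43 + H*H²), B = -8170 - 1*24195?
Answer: 3281450523074483192/531439151 + 521366220*√10/531439151 ≈ 6.1746e+9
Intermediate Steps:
B = -32365 (B = -8170 - 24195 = -32365)
X = -86337 (X = 27 - 3*28788 = 27 - 86364 = -86337)
y(H) = 1/(-43 + H³)
(B - 39153)*(y(q(10)) + X) = (-32365 - 39153)*(1/(-43 + (-9*√10)³) - 86337) = -71518*(1/(-43 - 7290*√10) - 86337) = -71518*(-86337 + 1/(-43 - 7290*√10)) = 6174649566 - 71518/(-43 - 7290*√10)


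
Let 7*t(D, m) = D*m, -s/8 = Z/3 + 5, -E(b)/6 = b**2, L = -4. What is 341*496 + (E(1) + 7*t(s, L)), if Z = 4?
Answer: 507998/3 ≈ 1.6933e+5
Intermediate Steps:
E(b) = -6*b**2
s = -152/3 (s = -8*(4/3 + 5) = -8*19/3 = -152/3 ≈ -50.667)
t(D, m) = D*m/7 (t(D, m) = (D*m)/7 = D*m/7)
341*496 + (E(1) + 7*t(s, L)) = 341*496 + (-6*1**2 + 7*((1/7)*(-152/3)*(-4))) = 169136 + (-6*1 + 7*(608/21)) = 169136 + (-6 + 608/3) = 169136 + 590/3 = 507998/3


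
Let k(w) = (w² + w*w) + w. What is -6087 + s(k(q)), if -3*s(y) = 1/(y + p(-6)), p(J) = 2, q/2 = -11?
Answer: -17311429/2844 ≈ -6087.0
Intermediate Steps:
q = -22 (q = 2*(-11) = -22)
k(w) = w + 2*w² (k(w) = (w² + w²) + w = 2*w² + w = w + 2*w²)
s(y) = -1/(3*(2 + y)) (s(y) = -1/(3*(y + 2)) = -1/(3*(2 + y)))
-6087 + s(k(q)) = -6087 - 1/(6 + 3*(-22*(1 + 2*(-22)))) = -6087 - 1/(6 + 3*(-22*(1 - 44))) = -6087 - 1/(6 + 3*(-22*(-43))) = -6087 - 1/(6 + 3*946) = -6087 - 1/(6 + 2838) = -6087 - 1/2844 = -17311429/2844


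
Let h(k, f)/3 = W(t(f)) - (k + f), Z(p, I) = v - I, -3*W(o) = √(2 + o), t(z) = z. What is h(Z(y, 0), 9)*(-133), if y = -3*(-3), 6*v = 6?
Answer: 3990 + 133*√11 ≈ 4431.1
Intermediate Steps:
v = 1 (v = (⅙)*6 = 1)
W(o) = -√(2 + o)/3
y = 9
Z(p, I) = 1 - I
h(k, f) = -√(2 + f) - 3*f - 3*k (h(k, f) = 3*(-√(2 + f)/3 - (k + f)) = 3*(-√(2 + f)/3 - (f + k)) = 3*(-√(2 + f)/3 + (-f - k)) = 3*(-f - k - √(2 + f)/3) = -√(2 + f) - 3*f - 3*k)
h(Z(y, 0), 9)*(-133) = (-√(2 + 9) - 3*9 - 3*(1 - 1*0))*(-133) = (-√11 - 27 - 3*(1 + 0))*(-133) = (-√11 - 27 - 3*1)*(-133) = (-√11 - 27 - 3)*(-133) = (-30 - √11)*(-133) = 3990 + 133*√11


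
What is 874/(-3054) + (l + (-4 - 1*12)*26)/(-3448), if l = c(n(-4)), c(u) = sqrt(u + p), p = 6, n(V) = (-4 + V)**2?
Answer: -108943/658137 - sqrt(70)/3448 ≈ -0.16796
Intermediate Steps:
c(u) = sqrt(6 + u) (c(u) = sqrt(u + 6) = sqrt(6 + u))
l = sqrt(70) (l = sqrt(6 + (-4 - 4)**2) = sqrt(6 + (-8)**2) = sqrt(6 + 64) = sqrt(70) ≈ 8.3666)
874/(-3054) + (l + (-4 - 1*12)*26)/(-3448) = 874/(-3054) + (sqrt(70) + (-4 - 1*12)*26)/(-3448) = 874*(-1/3054) + (sqrt(70) + (-4 - 12)*26)*(-1/3448) = -437/1527 + (sqrt(70) - 16*26)*(-1/3448) = -437/1527 + (sqrt(70) - 416)*(-1/3448) = -437/1527 + (-416 + sqrt(70))*(-1/3448) = -437/1527 + (52/431 - sqrt(70)/3448) = -108943/658137 - sqrt(70)/3448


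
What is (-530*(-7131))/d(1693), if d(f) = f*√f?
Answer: 3779430*√1693/2866249 ≈ 54.255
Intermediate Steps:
d(f) = f^(3/2)
(-530*(-7131))/d(1693) = (-530*(-7131))/(1693^(3/2)) = 3779430/((1693*√1693)) = 3779430*(√1693/2866249) = 3779430*√1693/2866249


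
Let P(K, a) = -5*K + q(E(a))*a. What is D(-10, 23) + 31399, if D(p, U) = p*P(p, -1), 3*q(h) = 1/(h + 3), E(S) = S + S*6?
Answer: 185389/6 ≈ 30898.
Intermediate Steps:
E(S) = 7*S (E(S) = S + 6*S = 7*S)
q(h) = 1/(3*(3 + h)) (q(h) = 1/(3*(h + 3)) = 1/(3*(3 + h)))
P(K, a) = -5*K + a/(3*(3 + 7*a)) (P(K, a) = -5*K + (1/(3*(3 + 7*a)))*a = -5*K + a/(3*(3 + 7*a)))
D(p, U) = p*(1/12 - 5*p) (D(p, U) = p*((-1 - 15*p*(3 + 7*(-1)))/(3*(3 + 7*(-1)))) = p*((-1 - 15*p*(3 - 7))/(3*(3 - 7))) = p*((1/3)*(-1 - 15*p*(-4))/(-4)) = p*((1/3)*(-1/4)*(-1 + 60*p)) = p*(1/12 - 5*p))
D(-10, 23) + 31399 = (1/12)*(-10)*(1 - 60*(-10)) + 31399 = (1/12)*(-10)*(1 + 600) + 31399 = (1/12)*(-10)*601 + 31399 = -3005/6 + 31399 = 185389/6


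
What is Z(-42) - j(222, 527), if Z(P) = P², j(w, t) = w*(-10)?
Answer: 3984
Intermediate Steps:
j(w, t) = -10*w
Z(-42) - j(222, 527) = (-42)² - (-10)*222 = 1764 - 1*(-2220) = 1764 + 2220 = 3984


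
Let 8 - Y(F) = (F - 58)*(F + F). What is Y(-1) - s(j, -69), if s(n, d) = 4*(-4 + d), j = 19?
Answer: 182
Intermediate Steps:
s(n, d) = -16 + 4*d
Y(F) = 8 - 2*F*(-58 + F) (Y(F) = 8 - (F - 58)*(F + F) = 8 - (-58 + F)*2*F = 8 - 2*F*(-58 + F))
Y(-1) - s(j, -69) = (8 - 2*(-1)**2 + 116*(-1)) - (-16 + 4*(-69)) = (8 - 2*1 - 116) - (-16 - 276) = (8 - 2 - 116) - 1*(-292) = -110 + 292 = 182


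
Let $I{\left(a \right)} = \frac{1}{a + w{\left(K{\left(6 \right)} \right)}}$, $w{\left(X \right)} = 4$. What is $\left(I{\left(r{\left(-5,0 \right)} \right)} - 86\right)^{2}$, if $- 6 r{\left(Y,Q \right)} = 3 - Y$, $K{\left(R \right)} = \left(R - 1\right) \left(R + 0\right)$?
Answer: $\frac{469225}{64} \approx 7331.6$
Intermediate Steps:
$K{\left(R \right)} = R \left(-1 + R\right)$ ($K{\left(R \right)} = \left(-1 + R\right) R = R \left(-1 + R\right)$)
$r{\left(Y,Q \right)} = - \frac{1}{2} + \frac{Y}{6}$ ($r{\left(Y,Q \right)} = - \frac{3 - Y}{6} = - \frac{1}{2} + \frac{Y}{6}$)
$I{\left(a \right)} = \frac{1}{4 + a}$ ($I{\left(a \right)} = \frac{1}{a + 4} = \frac{1}{4 + a}$)
$\left(I{\left(r{\left(-5,0 \right)} \right)} - 86\right)^{2} = \left(\frac{1}{4 + \left(- \frac{1}{2} + \frac{1}{6} \left(-5\right)\right)} - 86\right)^{2} = \left(\frac{1}{4 - \frac{4}{3}} - 86\right)^{2} = \left(\frac{1}{\frac{8}{3}} - 86\right)^{2} = \left(\frac{3}{8} - 86\right)^{2} = \left(- \frac{685}{8}\right)^{2} = \frac{469225}{64}$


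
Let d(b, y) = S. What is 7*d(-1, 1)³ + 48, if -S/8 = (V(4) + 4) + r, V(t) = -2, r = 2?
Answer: -229328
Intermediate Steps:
S = -32 (S = -8*((-2 + 4) + 2) = -8*(2 + 2) = -8*4 = -32)
d(b, y) = -32
7*d(-1, 1)³ + 48 = 7*(-32)³ + 48 = 7*(-32768) + 48 = -229376 + 48 = -229328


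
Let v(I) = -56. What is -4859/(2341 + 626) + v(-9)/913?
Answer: -107033/62997 ≈ -1.6990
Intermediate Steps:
-4859/(2341 + 626) + v(-9)/913 = -4859/(2341 + 626) - 56/913 = -4859/2967 - 56*1/913 = -4859*1/2967 - 56/913 = -113/69 - 56/913 = -107033/62997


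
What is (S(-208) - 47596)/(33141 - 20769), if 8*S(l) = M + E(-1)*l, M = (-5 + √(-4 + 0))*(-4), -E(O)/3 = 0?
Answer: -31729/8248 - I/12372 ≈ -3.8469 - 8.0828e-5*I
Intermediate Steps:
E(O) = 0 (E(O) = -3*0 = 0)
M = 20 - 8*I (M = (-5 + √(-4))*(-4) = (-5 + 2*I)*(-4) = 20 - 8*I ≈ 20.0 - 8.0*I)
S(l) = 5/2 - I (S(l) = ((20 - 8*I) + 0*l)/8 = ((20 - 8*I) + 0)/8 = (20 - 8*I)/8 = 5/2 - I)
(S(-208) - 47596)/(33141 - 20769) = ((5/2 - I) - 47596)/(33141 - 20769) = (-95187/2 - I)/12372 = (-95187/2 - I)*(1/12372) = -31729/8248 - I/12372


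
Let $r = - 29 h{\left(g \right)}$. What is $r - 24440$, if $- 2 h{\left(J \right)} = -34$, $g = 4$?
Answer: $-24933$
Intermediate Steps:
$h{\left(J \right)} = 17$ ($h{\left(J \right)} = \left(- \frac{1}{2}\right) \left(-34\right) = 17$)
$r = -493$ ($r = \left(-29\right) 17 = -493$)
$r - 24440 = -493 - 24440 = -24933$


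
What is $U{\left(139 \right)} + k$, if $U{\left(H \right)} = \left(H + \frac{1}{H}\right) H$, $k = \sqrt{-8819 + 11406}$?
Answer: $19322 + \sqrt{2587} \approx 19373.0$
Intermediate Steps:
$k = \sqrt{2587} \approx 50.863$
$U{\left(H \right)} = H \left(H + \frac{1}{H}\right)$
$U{\left(139 \right)} + k = \left(1 + 139^{2}\right) + \sqrt{2587} = \left(1 + 19321\right) + \sqrt{2587} = 19322 + \sqrt{2587}$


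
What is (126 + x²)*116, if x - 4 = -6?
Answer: 15080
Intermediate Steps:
x = -2 (x = 4 - 6 = -2)
(126 + x²)*116 = (126 + (-2)²)*116 = (126 + 4)*116 = 130*116 = 15080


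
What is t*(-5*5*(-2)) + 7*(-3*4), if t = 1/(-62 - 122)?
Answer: -7753/92 ≈ -84.272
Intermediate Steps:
t = -1/184 (t = 1/(-184) = -1/184 ≈ -0.0054348)
t*(-5*5*(-2)) + 7*(-3*4) = -(-5*5)*(-2)/184 + 7*(-3*4) = -(-25)*(-2)/184 + 7*(-12) = -1/184*50 - 84 = -25/92 - 84 = -7753/92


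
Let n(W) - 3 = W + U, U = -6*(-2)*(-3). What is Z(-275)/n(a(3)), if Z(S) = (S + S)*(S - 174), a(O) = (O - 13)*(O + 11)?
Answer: -246950/173 ≈ -1427.5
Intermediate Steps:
a(O) = (-13 + O)*(11 + O)
Z(S) = 2*S*(-174 + S) (Z(S) = (2*S)*(-174 + S) = 2*S*(-174 + S))
U = -36 (U = 12*(-3) = -36)
n(W) = -33 + W (n(W) = 3 + (W - 36) = 3 + (-36 + W) = -33 + W)
Z(-275)/n(a(3)) = (2*(-275)*(-174 - 275))/(-33 + (-143 + 3² - 2*3)) = (2*(-275)*(-449))/(-33 + (-143 + 9 - 6)) = 246950/(-33 - 140) = 246950/(-173) = 246950*(-1/173) = -246950/173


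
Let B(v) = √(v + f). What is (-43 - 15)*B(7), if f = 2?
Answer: -174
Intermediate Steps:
B(v) = √(2 + v) (B(v) = √(v + 2) = √(2 + v))
(-43 - 15)*B(7) = (-43 - 15)*√(2 + 7) = -58*√9 = -58*3 = -174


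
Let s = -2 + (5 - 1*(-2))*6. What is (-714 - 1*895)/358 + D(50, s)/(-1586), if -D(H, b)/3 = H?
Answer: -1249087/283894 ≈ -4.3998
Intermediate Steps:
s = 40 (s = -2 + (5 + 2)*6 = -2 + 7*6 = -2 + 42 = 40)
D(H, b) = -3*H
(-714 - 1*895)/358 + D(50, s)/(-1586) = (-714 - 1*895)/358 - 3*50/(-1586) = (-714 - 895)*(1/358) - 150*(-1/1586) = -1609*1/358 + 75/793 = -1609/358 + 75/793 = -1249087/283894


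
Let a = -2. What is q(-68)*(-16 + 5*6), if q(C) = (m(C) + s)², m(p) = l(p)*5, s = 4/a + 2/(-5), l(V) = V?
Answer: 41033216/25 ≈ 1.6413e+6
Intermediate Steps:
s = -12/5 (s = 4/(-2) + 2/(-5) = 4*(-½) + 2*(-⅕) = -2 - ⅖ = -12/5 ≈ -2.4000)
m(p) = 5*p (m(p) = p*5 = 5*p)
q(C) = (-12/5 + 5*C)² (q(C) = (5*C - 12/5)² = (-12/5 + 5*C)²)
q(-68)*(-16 + 5*6) = ((-12 + 25*(-68))²/25)*(-16 + 5*6) = ((-12 - 1700)²/25)*(-16 + 30) = ((1/25)*(-1712)²)*14 = ((1/25)*2930944)*14 = (2930944/25)*14 = 41033216/25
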